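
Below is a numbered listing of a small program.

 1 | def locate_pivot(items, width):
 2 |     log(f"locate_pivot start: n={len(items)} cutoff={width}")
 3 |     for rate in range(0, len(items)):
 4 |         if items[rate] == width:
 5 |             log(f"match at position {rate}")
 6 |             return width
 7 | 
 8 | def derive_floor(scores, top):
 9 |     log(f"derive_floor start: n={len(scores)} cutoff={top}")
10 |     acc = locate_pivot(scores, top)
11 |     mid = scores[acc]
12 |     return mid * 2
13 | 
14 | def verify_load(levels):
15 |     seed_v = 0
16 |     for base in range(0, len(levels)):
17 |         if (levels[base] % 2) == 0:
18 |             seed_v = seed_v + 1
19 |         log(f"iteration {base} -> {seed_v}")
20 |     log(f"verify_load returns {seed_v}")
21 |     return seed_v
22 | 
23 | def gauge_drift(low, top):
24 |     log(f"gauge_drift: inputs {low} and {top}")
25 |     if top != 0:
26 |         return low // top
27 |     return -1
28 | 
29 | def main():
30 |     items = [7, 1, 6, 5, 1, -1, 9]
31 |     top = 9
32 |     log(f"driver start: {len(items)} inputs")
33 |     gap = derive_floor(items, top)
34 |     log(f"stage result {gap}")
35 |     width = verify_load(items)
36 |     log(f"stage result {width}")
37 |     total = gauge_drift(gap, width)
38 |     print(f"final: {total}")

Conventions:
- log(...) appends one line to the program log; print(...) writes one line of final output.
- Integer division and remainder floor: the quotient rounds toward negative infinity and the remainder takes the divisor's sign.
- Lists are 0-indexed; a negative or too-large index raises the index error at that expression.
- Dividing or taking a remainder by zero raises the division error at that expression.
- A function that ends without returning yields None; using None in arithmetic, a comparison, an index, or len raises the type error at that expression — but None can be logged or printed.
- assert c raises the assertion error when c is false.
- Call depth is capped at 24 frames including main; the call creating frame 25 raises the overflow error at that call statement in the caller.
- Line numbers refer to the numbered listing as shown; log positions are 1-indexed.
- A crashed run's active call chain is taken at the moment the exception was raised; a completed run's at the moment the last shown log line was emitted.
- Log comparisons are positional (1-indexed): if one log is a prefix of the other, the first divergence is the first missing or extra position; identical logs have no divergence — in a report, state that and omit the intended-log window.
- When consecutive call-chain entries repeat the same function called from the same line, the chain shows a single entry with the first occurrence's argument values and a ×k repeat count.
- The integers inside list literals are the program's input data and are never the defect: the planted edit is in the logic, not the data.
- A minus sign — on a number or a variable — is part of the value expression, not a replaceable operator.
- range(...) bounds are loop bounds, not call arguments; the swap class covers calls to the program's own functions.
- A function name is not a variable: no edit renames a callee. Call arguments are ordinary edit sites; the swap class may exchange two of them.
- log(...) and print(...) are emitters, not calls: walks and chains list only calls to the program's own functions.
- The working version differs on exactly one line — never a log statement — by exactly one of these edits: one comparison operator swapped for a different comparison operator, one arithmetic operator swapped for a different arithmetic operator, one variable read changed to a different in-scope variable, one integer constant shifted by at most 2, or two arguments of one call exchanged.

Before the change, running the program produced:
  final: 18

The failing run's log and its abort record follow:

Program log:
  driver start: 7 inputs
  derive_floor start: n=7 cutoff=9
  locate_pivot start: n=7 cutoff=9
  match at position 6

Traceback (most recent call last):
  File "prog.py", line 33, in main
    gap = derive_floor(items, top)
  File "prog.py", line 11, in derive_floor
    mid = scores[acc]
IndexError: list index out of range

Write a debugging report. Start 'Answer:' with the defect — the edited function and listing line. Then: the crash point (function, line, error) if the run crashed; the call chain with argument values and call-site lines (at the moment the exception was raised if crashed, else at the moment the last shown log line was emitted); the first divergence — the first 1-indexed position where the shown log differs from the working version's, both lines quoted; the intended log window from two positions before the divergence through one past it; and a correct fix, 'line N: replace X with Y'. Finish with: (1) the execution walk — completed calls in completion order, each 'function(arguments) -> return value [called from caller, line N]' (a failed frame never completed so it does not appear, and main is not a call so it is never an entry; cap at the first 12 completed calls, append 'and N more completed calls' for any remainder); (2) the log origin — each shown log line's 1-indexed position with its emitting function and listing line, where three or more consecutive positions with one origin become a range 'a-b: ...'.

Answer: the defect is in locate_pivot at line 6.
Core observation: The shown log is a 4-line prefix of the intended one, whose next entry is 'stage result 18'.
Crash: derive_floor, line 11, IndexError.
Call chain: main -> derive_floor([7, 1, 6, 5, 1, -1, 9], 9) (called at line 33).
First divergence: position 5 — the faulty run's log ends after 4 lines; the working version continues with 'stage result 18'.
Intended log window:
  3: locate_pivot start: n=7 cutoff=9
  4: match at position 6
  5: stage result 18
  6: iteration 0 -> 0
Execution walk:
  locate_pivot([7, 1, 6, 5, 1, -1, 9], 9) -> 9  [called from derive_floor, line 10]
Log origin:
  1: logged in main at line 32
  2: logged in derive_floor at line 9
  3: logged in locate_pivot at line 2
  4: logged in locate_pivot at line 5
A correct fix: line 6: replace `width` with `rate`.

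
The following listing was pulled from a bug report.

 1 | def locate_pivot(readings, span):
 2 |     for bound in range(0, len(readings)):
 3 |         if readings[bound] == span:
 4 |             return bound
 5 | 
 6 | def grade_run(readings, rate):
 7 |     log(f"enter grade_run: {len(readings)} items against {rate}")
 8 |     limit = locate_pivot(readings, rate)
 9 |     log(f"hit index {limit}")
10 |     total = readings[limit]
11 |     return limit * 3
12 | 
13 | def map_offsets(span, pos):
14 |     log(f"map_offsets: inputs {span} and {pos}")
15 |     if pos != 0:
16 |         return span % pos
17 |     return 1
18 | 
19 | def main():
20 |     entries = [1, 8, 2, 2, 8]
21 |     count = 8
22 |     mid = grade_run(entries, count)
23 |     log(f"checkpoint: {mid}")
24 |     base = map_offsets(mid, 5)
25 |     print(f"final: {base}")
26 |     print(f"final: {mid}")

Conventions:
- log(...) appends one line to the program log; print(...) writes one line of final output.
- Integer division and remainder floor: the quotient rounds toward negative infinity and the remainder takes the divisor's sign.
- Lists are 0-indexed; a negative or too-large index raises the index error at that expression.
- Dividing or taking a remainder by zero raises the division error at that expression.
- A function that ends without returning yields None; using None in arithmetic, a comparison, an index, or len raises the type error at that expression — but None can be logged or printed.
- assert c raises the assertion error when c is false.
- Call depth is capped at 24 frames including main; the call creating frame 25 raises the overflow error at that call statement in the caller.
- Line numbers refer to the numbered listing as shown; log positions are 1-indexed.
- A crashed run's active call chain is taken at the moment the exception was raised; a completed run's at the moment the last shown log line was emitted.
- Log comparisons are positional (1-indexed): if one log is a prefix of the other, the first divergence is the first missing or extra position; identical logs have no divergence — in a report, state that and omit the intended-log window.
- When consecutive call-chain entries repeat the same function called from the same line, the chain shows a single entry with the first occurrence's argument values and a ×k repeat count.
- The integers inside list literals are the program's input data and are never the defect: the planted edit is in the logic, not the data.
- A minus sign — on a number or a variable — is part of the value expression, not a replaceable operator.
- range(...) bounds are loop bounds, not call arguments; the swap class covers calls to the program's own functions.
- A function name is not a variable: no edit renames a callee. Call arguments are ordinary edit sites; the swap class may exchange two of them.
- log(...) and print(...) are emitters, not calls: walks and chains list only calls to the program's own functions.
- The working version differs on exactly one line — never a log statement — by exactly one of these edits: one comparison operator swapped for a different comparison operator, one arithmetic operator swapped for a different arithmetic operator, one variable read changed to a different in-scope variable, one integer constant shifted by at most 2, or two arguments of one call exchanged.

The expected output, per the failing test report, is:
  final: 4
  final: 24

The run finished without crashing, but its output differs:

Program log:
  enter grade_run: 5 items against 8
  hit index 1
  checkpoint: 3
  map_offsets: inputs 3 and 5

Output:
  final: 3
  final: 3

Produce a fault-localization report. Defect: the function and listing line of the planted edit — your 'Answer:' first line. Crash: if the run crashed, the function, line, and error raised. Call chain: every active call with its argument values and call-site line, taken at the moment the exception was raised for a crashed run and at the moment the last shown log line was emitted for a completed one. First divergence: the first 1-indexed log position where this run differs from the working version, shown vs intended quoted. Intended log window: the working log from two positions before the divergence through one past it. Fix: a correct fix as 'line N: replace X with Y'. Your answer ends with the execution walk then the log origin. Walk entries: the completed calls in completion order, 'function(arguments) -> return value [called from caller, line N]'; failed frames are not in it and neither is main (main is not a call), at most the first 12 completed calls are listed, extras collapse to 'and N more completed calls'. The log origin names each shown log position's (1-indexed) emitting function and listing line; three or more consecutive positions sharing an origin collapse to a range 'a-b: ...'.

Answer: the defect is in grade_run at line 11.
Key observation: Position 3 is the first bad log line: 'checkpoint: 3' should read 'checkpoint: 24'.
Call chain: main -> map_offsets(3, 5) (called at line 24).
First divergence: at position 3 the run shows 'checkpoint: 3' where the working version logs 'checkpoint: 24'.
Intended log window:
  1: enter grade_run: 5 items against 8
  2: hit index 1
  3: checkpoint: 24
  4: map_offsets: inputs 24 and 5
Execution walk:
  locate_pivot([1, 8, 2, 2, 8], 8) -> 1  [called from grade_run, line 8]
  grade_run([1, 8, 2, 2, 8], 8) -> 3  [called from main, line 22]
  map_offsets(3, 5) -> 3  [called from main, line 24]
Log origin:
  1: emitted by grade_run (line 7)
  2: emitted by grade_run (line 9)
  3: emitted by main (line 23)
  4: emitted by map_offsets (line 14)
A correct fix: line 11: replace `limit` with `total`.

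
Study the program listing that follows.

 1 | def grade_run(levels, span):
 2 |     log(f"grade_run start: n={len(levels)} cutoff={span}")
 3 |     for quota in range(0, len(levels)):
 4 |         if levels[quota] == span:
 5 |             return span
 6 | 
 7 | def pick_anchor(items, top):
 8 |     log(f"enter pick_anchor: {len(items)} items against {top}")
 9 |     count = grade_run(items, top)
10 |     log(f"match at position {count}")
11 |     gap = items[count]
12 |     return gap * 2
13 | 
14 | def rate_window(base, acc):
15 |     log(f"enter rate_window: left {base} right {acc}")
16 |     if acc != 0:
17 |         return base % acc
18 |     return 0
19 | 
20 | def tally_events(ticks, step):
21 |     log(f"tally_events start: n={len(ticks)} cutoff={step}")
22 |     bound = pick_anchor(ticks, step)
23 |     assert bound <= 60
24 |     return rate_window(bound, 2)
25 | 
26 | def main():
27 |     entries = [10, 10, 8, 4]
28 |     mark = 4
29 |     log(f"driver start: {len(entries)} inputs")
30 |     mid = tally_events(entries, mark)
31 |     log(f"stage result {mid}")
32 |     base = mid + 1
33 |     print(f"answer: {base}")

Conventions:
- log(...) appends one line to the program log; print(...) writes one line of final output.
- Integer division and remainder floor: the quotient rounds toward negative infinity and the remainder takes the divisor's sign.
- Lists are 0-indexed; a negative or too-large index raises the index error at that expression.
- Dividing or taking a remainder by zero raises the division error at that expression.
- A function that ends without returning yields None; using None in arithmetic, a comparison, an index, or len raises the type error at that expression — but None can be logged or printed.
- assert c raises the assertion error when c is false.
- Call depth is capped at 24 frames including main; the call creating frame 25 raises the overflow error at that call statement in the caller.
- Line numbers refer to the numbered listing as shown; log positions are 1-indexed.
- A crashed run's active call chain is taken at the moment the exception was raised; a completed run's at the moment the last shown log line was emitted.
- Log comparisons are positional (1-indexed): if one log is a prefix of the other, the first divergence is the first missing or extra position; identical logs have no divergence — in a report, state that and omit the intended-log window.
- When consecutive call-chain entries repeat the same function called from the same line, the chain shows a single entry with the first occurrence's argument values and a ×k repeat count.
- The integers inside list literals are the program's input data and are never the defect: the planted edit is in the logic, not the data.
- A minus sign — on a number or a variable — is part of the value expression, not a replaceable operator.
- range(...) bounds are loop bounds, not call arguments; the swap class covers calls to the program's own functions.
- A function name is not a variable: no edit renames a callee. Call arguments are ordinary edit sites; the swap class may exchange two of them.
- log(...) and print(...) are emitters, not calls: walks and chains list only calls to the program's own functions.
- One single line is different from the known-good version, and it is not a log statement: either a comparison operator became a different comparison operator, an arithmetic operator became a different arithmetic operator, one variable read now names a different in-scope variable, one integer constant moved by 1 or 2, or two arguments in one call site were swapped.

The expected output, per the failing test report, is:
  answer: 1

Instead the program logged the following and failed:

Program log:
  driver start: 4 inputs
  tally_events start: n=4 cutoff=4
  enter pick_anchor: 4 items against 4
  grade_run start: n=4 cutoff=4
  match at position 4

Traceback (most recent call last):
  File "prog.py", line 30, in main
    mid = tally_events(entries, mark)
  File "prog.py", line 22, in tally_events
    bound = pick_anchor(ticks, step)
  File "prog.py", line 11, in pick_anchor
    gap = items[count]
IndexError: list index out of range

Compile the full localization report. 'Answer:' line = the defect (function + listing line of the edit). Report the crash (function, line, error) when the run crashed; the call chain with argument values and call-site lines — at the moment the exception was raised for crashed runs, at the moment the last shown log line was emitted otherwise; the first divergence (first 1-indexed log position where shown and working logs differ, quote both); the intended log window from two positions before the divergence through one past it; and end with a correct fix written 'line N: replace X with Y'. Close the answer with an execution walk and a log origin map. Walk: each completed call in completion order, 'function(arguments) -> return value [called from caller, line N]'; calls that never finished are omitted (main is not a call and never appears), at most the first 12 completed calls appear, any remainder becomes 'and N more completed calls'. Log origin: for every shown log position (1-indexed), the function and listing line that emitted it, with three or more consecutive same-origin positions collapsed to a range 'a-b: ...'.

Answer: the defect is in grade_run at line 5.
Key fact: At log position 5 the runs split — shown 'match at position 4', but the working version logs 'match at position 3'.
Crash: pick_anchor, line 11, IndexError.
Call chain: main -> tally_events([10, 10, 8, 4], 4) (called at line 30) -> pick_anchor([10, 10, 8, 4], 4) (called at line 22).
First divergence: position 5; shown 'match at position 4' vs intended 'match at position 3'.
Intended log window:
  3: enter pick_anchor: 4 items against 4
  4: grade_run start: n=4 cutoff=4
  5: match at position 3
  6: enter rate_window: left 8 right 2
Execution walk:
  grade_run([10, 10, 8, 4], 4) -> 4  [called from pick_anchor, line 9]
Origin of each log line:
  1: logged in main at line 29
  2: logged in tally_events at line 21
  3: logged in pick_anchor at line 8
  4: logged in grade_run at line 2
  5: logged in pick_anchor at line 10
A correct fix: line 5: replace `span` with `quota`.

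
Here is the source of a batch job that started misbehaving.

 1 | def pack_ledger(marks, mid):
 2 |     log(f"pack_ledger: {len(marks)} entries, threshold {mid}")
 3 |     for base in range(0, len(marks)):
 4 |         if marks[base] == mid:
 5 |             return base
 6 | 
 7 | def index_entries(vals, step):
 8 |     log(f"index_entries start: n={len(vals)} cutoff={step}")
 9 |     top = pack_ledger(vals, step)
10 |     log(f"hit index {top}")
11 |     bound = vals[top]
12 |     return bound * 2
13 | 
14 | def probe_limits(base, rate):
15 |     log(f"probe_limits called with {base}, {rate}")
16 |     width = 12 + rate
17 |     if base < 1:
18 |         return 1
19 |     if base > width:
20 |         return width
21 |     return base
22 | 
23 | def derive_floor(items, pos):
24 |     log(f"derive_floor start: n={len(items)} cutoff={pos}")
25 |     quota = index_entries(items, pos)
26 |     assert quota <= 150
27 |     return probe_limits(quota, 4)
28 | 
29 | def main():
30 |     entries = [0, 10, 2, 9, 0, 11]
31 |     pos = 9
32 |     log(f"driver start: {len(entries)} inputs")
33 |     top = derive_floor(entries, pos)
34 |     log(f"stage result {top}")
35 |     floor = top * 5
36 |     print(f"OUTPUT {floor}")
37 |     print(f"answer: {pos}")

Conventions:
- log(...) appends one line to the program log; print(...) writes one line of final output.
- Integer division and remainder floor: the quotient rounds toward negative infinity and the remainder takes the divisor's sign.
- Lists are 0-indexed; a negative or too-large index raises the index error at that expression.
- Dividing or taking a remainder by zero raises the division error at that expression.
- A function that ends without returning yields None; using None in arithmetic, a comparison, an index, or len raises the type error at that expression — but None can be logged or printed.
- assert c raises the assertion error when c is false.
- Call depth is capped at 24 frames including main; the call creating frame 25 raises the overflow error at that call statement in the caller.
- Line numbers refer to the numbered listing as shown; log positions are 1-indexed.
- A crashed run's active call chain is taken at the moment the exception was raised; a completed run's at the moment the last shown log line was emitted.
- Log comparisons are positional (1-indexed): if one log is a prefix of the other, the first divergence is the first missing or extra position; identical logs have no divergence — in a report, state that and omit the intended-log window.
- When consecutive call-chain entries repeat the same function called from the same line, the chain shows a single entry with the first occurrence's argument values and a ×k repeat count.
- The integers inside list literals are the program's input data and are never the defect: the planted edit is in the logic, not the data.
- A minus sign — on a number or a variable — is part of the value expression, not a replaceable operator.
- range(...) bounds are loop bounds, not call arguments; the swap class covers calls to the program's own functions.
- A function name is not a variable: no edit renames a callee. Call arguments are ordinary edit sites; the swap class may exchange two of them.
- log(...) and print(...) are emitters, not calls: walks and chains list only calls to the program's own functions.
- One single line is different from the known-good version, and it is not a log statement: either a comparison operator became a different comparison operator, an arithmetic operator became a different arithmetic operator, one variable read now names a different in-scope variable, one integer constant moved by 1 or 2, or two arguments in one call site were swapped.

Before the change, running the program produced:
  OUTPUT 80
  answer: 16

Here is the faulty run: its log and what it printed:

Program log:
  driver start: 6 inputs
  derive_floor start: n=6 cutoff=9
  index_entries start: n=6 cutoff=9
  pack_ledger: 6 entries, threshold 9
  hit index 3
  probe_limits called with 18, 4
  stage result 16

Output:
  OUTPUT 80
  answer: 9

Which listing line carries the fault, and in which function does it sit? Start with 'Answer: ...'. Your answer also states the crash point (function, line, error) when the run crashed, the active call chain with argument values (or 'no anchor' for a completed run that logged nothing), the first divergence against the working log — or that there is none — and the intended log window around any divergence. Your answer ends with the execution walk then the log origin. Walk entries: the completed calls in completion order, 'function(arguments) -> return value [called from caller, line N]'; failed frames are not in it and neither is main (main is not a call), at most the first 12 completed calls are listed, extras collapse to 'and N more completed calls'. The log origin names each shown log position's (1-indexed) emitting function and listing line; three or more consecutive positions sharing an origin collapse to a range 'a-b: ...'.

Answer: the defect is in main at line 37.
Key observation: Log streams are identical — the defect surfaces only in the printed output.
Call chain: main.
First divergence: none — the logs agree in full.
Execution walk:
  pack_ledger([0, 10, 2, 9, 0, 11], 9) -> 3  [called from index_entries, line 9]
  index_entries([0, 10, 2, 9, 0, 11], 9) -> 18  [called from derive_floor, line 25]
  probe_limits(18, 4) -> 16  [called from derive_floor, line 27]
  derive_floor([0, 10, 2, 9, 0, 11], 9) -> 16  [called from main, line 33]
Log origin:
  1: emitted by main (line 32)
  2: emitted by derive_floor (line 24)
  3: emitted by index_entries (line 8)
  4: emitted by pack_ledger (line 2)
  5: emitted by index_entries (line 10)
  6: emitted by probe_limits (line 15)
  7: emitted by main (line 34)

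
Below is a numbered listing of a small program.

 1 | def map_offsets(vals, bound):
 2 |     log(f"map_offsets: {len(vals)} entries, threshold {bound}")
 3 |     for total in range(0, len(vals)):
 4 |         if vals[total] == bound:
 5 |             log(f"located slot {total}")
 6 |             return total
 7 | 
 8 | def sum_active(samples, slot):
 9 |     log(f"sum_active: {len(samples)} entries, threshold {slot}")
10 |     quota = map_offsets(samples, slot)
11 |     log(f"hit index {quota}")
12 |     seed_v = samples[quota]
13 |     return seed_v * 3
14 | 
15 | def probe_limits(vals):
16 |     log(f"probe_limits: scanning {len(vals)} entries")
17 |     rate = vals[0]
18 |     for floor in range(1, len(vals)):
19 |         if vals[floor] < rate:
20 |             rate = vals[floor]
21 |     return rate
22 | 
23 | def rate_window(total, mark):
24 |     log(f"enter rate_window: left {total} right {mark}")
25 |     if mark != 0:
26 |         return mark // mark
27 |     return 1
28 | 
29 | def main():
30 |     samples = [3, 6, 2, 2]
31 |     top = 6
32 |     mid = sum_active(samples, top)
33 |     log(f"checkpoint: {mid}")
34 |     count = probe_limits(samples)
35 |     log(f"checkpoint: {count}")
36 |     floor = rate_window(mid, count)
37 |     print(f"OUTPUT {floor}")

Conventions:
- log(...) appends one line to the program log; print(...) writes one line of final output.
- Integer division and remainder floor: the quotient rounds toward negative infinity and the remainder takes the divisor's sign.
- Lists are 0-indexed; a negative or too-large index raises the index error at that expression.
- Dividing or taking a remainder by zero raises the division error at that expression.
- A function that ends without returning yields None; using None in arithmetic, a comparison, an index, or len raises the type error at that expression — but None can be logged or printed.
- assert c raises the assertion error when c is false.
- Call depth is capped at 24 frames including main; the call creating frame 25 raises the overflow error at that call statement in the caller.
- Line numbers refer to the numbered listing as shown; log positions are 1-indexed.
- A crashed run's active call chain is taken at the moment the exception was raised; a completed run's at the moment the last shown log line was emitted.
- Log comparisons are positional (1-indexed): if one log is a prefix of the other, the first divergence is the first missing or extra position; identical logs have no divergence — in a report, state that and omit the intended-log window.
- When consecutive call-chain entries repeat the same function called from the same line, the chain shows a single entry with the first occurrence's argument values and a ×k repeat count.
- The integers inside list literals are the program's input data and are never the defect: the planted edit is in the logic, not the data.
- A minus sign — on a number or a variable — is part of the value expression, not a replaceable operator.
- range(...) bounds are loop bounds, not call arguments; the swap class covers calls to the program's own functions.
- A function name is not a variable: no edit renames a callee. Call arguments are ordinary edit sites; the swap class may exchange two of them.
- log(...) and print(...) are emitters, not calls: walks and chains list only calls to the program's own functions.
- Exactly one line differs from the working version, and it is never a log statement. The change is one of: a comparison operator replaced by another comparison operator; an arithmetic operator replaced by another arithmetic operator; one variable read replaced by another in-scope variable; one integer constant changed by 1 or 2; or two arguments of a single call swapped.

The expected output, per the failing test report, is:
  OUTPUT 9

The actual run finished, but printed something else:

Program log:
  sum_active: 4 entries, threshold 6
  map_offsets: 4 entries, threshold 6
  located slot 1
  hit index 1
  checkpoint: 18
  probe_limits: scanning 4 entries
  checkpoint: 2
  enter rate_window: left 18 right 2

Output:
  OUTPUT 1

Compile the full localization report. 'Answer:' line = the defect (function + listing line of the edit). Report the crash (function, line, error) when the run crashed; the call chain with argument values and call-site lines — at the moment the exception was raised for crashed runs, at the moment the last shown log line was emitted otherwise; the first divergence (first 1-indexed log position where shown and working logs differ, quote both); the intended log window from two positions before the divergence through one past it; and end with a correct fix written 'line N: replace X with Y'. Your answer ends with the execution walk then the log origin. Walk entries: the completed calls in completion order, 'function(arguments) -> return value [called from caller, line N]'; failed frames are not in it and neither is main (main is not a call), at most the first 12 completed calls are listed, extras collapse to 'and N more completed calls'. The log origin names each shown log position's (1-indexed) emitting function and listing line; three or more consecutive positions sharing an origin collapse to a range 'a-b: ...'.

Answer: the defect is in rate_window at line 26.
Key fact: Log streams are identical — the defect surfaces only in the printed output.
Call chain: main -> rate_window(18, 2) (called at line 36).
First divergence: none (the log streams are identical).
Execution walk:
  map_offsets([3, 6, 2, 2], 6) -> 1  [called from sum_active, line 10]
  sum_active([3, 6, 2, 2], 6) -> 18  [called from main, line 32]
  probe_limits([3, 6, 2, 2]) -> 2  [called from main, line 34]
  rate_window(18, 2) -> 1  [called from main, line 36]
Origin of each log line:
  1: from sum_active, line 9
  2: from map_offsets, line 2
  3: from map_offsets, line 5
  4: from sum_active, line 11
  5: from main, line 33
  6: from probe_limits, line 16
  7: from main, line 35
  8: from rate_window, line 24
A correct fix: line 26: replace `mark // mark` with `total // mark`.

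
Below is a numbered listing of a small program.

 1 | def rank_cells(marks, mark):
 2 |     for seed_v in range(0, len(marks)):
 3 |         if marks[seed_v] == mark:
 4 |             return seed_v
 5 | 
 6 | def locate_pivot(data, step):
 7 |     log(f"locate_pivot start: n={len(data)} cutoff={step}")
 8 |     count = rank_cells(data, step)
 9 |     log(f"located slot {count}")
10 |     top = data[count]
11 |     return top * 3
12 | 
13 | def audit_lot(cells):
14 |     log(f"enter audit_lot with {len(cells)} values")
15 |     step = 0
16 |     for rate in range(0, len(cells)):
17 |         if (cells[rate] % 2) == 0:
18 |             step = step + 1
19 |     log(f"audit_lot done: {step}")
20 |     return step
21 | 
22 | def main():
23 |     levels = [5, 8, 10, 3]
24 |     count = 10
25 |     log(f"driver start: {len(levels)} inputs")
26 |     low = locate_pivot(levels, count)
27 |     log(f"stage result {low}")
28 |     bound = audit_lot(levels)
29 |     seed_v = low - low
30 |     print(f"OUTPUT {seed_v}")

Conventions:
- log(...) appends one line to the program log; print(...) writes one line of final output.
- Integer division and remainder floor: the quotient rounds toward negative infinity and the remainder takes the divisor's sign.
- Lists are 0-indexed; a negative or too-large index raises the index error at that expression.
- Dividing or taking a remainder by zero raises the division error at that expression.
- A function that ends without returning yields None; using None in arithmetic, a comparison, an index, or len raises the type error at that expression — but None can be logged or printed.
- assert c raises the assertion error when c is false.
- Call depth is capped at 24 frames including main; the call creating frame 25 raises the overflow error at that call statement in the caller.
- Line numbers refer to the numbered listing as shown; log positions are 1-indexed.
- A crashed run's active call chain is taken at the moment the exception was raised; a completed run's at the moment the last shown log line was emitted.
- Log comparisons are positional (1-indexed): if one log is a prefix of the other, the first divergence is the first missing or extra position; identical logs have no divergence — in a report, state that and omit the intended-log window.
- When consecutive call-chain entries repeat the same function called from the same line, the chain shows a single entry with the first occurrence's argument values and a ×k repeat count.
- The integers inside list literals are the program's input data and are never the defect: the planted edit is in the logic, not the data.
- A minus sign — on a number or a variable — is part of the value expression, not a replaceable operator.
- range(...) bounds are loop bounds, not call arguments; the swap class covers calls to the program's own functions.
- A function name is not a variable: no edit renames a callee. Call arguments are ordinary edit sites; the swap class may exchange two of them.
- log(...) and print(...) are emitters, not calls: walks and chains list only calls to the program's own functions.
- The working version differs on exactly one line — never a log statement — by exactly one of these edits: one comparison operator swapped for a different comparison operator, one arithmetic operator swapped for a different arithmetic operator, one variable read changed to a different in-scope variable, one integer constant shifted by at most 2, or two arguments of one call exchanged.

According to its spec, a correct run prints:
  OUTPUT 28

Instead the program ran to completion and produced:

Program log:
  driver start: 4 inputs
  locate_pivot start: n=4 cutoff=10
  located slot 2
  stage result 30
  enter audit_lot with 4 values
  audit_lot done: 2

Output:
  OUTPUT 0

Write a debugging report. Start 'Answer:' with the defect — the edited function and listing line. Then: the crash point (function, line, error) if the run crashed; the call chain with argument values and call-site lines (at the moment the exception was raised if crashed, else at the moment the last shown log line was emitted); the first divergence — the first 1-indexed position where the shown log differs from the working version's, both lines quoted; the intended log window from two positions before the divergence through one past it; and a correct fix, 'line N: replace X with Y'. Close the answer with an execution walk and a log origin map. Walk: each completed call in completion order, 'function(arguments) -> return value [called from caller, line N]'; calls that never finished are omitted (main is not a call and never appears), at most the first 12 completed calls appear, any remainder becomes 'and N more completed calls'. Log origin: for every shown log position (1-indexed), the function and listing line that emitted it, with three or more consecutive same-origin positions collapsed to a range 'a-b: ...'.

Answer: the defect is in main at line 29.
Key fact: Every logged value matches the working version; the printed result is what differs.
Call chain: main -> audit_lot([5, 8, 10, 3]) (called at line 28).
First divergence: none; the two logs match at every position.
Execution walk:
  rank_cells([5, 8, 10, 3], 10) -> 2  [called from locate_pivot, line 8]
  locate_pivot([5, 8, 10, 3], 10) -> 30  [called from main, line 26]
  audit_lot([5, 8, 10, 3]) -> 2  [called from main, line 28]
Log line origins:
  1: logged in main at line 25
  2: logged in locate_pivot at line 7
  3: logged in locate_pivot at line 9
  4: logged in main at line 27
  5: logged in audit_lot at line 14
  6: logged in audit_lot at line 19
A correct fix: line 29: replace `low - low` with `low - bound`.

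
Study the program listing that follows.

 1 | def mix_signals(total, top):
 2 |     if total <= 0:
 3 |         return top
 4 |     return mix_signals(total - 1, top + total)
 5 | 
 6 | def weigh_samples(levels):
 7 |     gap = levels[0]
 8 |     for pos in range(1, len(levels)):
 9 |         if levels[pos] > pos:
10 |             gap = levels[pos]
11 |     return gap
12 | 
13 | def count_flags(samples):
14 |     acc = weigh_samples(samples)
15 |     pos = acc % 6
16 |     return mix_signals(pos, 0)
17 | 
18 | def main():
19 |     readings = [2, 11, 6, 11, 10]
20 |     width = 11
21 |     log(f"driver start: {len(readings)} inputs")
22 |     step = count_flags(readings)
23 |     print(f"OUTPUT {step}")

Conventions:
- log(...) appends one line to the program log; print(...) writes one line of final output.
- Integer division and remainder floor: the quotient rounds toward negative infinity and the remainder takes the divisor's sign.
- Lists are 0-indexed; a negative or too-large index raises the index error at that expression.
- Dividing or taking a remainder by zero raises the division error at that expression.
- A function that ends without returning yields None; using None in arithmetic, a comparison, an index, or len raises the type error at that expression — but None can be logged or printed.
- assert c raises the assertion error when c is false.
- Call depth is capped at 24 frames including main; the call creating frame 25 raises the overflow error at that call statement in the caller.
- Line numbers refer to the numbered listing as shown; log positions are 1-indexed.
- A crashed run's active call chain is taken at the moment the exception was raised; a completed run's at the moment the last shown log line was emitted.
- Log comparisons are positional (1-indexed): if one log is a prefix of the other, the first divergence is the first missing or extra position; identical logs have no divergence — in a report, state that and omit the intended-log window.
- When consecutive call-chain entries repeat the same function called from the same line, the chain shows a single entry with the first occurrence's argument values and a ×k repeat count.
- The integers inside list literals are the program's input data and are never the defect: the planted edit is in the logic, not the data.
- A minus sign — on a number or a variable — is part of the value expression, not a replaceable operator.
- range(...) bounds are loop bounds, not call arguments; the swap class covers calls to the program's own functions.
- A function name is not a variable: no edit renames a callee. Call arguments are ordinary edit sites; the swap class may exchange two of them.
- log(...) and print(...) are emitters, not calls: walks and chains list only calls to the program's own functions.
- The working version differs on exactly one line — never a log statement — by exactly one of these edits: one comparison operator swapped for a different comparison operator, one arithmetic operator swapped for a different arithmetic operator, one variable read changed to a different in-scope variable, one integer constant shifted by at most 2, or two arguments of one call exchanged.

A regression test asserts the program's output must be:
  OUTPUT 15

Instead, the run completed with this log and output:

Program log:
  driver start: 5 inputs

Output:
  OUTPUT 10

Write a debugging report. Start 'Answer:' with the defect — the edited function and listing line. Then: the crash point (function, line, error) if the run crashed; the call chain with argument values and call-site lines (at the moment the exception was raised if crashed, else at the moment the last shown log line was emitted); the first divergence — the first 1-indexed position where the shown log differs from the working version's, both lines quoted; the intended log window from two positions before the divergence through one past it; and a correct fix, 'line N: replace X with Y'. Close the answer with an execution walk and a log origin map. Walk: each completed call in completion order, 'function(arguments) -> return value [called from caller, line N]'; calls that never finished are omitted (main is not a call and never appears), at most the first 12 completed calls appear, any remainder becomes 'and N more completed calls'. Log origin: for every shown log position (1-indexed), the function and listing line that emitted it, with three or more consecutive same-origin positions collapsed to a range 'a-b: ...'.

Answer: the defect is in weigh_samples at line 9.
Core observation: No log line changed; the fault shows up purely in the output.
Call chain: main.
First divergence: none — the logs agree in full.
Execution walk:
  weigh_samples([2, 11, 6, 11, 10]) -> 10  [called from count_flags, line 14]
  mix_signals(0, 10) -> 10  [called from mix_signals, line 4]
  mix_signals(1, 9) -> 10  [called from mix_signals, line 4]
  mix_signals(2, 7) -> 10  [called from mix_signals, line 4]
  mix_signals(3, 4) -> 10  [called from mix_signals, line 4]
  mix_signals(4, 0) -> 10  [called from count_flags, line 16]
  count_flags([2, 11, 6, 11, 10]) -> 10  [called from main, line 22]
Origin of each log line:
  1: from main, line 21
A correct fix: line 9: replace `levels[pos] > pos` with `levels[pos] > gap`.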